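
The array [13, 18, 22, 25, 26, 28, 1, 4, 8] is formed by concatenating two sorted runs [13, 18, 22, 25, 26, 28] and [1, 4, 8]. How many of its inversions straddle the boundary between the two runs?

18 cross-inversions

Count, for every r in R, how many entries of L exceed r:
r = 1: 13, 18, 22, 25, 26, 28 → 6
r = 4: 13, 18, 22, 25, 26, 28 → 6
r = 8: 13, 18, 22, 25, 26, 28 → 6
Cross-inversions: 6 + 6 + 6 = 18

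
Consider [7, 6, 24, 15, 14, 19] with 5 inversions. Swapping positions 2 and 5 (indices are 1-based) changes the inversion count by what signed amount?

+1

Positions 2 and 5 hold 6 and 14; after swapping, the array is [7, 14, 24, 15, 6, 19].
For each element, count later entries that are smaller:
7 → 6 → 1
14 → 6 → 1
24 → 15, 6, 19 → 3
15 → 6 → 1
6 → none → 0
19 → none → 0
Sum: 1 + 1 + 3 + 1 + 0 + 0 = 6
Change: 6 − 5 = +1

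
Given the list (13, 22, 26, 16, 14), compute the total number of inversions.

Out-of-order index pairs (0-indexed):
(1,3): 22 > 16
(1,4): 22 > 14
(2,3): 26 > 16
(2,4): 26 > 14
(3,4): 16 > 14
That's 5 pairs.

There are 5 out-of-order pairs.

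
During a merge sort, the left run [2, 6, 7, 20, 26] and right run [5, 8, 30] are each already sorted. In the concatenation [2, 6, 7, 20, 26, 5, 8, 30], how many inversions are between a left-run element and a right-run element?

Count, for every r in R, how many entries of L exceed r:
r = 5: 6, 7, 20, 26 → 4
r = 8: 20, 26 → 2
r = 30: none → 0
Cross-inversions: 4 + 2 + 0 = 6

6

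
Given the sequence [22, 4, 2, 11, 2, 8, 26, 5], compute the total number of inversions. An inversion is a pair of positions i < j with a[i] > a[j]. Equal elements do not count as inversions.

13

Sweep left to right; for each value list the smaller values that follow it:
22: 6
4: 2
2: 0
11: 3
2: 0
8: 1
26: 1
5: 0
Sum: 6 + 2 + 0 + 3 + 0 + 1 + 1 + 0 = 13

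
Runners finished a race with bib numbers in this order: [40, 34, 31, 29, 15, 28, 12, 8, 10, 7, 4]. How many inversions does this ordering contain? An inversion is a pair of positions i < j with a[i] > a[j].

Sweep left to right; for each value list the smaller values that follow it:
40: 10
34: 9
31: 8
29: 7
15: 5
28: 5
12: 4
8: 2
10: 2
7: 1
4: 0
Sum: 10 + 9 + 8 + 7 + 5 + 5 + 4 + 2 + 2 + 1 + 0 = 53

53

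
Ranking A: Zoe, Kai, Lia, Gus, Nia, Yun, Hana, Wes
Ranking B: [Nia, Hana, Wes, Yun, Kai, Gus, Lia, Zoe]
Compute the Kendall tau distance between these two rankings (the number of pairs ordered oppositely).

Discordant pairs: 22

Assign each item its position (1..8) in the first ordering, then rewrite the second ordering as that position sequence:
positions: Zoe→1, Kai→2, Lia→3, Gus→4, Nia→5, Yun→6, Hana→7, Wes→8
second ordering as positions: [5, 7, 8, 6, 2, 4, 3, 1]
Discordant pairs = inversions in this position sequence.
5: 2, 4, 3, 1 → 4
7: 6, 2, 4, 3, 1 → 5
8: 6, 2, 4, 3, 1 → 5
6: 2, 4, 3, 1 → 4
2: 1 → 1
4: 3, 1 → 2
3: 1 → 1
1: 0
Total: 4 + 5 + 5 + 4 + 1 + 2 + 1 + 0 = 22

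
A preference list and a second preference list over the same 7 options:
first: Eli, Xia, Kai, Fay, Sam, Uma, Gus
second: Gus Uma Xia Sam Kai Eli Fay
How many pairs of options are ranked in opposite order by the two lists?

Assign each item its position (1..7) in the first ordering, then rewrite the second ordering as that position sequence:
positions: Eli→1, Xia→2, Kai→3, Fay→4, Sam→5, Uma→6, Gus→7
second ordering as positions: [7, 6, 2, 5, 3, 1, 4]
Discordant pairs = inversions in this position sequence.
7: 6, 2, 5, 3, 1, 4 → 6
6: 2, 5, 3, 1, 4 → 5
2: 1 → 1
5: 3, 1, 4 → 3
3: 1 → 1
1: 0
4: 0
Total: 6 + 5 + 1 + 3 + 1 + 0 + 0 = 16

16 pairs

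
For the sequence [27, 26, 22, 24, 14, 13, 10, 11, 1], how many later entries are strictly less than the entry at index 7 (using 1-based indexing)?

The element at index 7 is 10.
Elements after it: 11, 1
Those smaller than 10: 1

1 such element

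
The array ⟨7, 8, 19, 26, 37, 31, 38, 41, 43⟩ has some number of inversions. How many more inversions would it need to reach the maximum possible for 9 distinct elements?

35 inversions short

Maximum inversions for 9 distinct elements is C(9, 2) = 9·8/2 = 36.
Current inversions — for each element, count later smaller elements:
7: 0
8: 0
19: 0
26: 0
37: 1
31: 0
38: 0
41: 0
43: 0
Current total: 0 + 0 + 0 + 0 + 1 + 0 + 0 + 0 + 0 = 1
Shortfall: 36 − 1 = 35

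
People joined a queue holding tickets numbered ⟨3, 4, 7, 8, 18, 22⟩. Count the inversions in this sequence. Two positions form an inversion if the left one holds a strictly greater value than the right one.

0 out-of-order pairs

Sweep left to right; for each value list the smaller values that follow it:
3: 0
4: 0
7: 0
8: 0
18: 0
22: 0
Sum: 0 + 0 + 0 + 0 + 0 + 0 = 0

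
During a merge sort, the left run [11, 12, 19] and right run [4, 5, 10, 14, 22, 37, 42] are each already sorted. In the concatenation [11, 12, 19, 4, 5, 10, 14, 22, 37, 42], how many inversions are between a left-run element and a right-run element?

10

Count, for every r in R, how many entries of L exceed r:
r = 4: 11, 12, 19 → 3
r = 5: 11, 12, 19 → 3
r = 10: 11, 12, 19 → 3
r = 14: 19 → 1
r = 22: none → 0
r = 37: none → 0
r = 42: none → 0
Cross-inversions: 3 + 3 + 3 + 1 + 0 + 0 + 0 = 10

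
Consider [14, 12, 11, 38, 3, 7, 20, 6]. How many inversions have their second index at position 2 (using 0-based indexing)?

2

The element at index 2 is 11.
Elements before it: 14, 12
Those larger than 11: 14, 12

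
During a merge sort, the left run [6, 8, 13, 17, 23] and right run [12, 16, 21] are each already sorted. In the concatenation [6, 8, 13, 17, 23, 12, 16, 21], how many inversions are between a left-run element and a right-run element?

6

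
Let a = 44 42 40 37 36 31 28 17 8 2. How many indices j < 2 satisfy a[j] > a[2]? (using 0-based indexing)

The element at index 2 is 40.
Elements before it: 44, 42
Those larger than 40: 44, 42

2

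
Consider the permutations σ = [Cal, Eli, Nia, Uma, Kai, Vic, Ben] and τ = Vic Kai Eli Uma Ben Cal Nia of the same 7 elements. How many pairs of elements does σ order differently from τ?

14 discordant pairs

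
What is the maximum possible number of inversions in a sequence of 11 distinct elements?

55

The maximum occurs when the array is in strictly decreasing order: every one of the C(11, 2) pairs is inverted.
C(11, 2) = 11·10/2 = 55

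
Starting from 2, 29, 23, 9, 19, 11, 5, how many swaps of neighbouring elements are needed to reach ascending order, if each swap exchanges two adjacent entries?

13 adjacent swaps

The minimum number of adjacent swaps to sort an array equals its inversion count, since every such swap removes exactly one inversion.
Count inversions — for each element, later elements that are smaller:
2: none → 0
29: 23, 9, 19, 11, 5 → 5
23: 9, 19, 11, 5 → 4
9: 5 → 1
19: 11, 5 → 2
11: 5 → 1
5: none → 0
Total inversions: 0 + 5 + 4 + 1 + 2 + 1 + 0 = 13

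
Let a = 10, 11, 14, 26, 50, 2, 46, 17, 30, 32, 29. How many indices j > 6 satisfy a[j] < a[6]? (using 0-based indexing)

4

The element at index 6 is 46.
Elements after it: 17, 30, 32, 29
Those smaller than 46: 17, 30, 32, 29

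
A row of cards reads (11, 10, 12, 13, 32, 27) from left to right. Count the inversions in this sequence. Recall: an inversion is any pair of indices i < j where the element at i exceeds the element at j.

2

Listing every pair i<j with a[i]>a[j] (using 0-based positions):
(0,1): 11 > 10
(4,5): 32 > 27
That's 2 pairs.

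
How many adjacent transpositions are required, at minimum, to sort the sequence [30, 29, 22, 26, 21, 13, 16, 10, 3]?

The minimum number of adjacent swaps to sort an array equals its inversion count, since every such swap removes exactly one inversion.
Count inversions — for each element, later elements that are smaller:
30: 29, 22, 26, 21, 13, 16, 10, 3 → 8
29: 22, 26, 21, 13, 16, 10, 3 → 7
22: 21, 13, 16, 10, 3 → 5
26: 21, 13, 16, 10, 3 → 5
21: 13, 16, 10, 3 → 4
13: 10, 3 → 2
16: 10, 3 → 2
10: 3 → 1
3: none → 0
Total inversions: 8 + 7 + 5 + 5 + 4 + 2 + 2 + 1 + 0 = 34

34 swaps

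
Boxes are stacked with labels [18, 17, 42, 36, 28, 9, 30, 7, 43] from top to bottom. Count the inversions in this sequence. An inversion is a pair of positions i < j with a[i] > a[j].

Inversions: 18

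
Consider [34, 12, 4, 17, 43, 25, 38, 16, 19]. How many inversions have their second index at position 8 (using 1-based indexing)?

5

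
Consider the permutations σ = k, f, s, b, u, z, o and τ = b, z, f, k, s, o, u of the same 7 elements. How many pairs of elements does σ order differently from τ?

There are 9 discordant pairs.

Assign each item its position (1..7) in the first ordering, then rewrite the second ordering as that position sequence:
positions: k→1, f→2, s→3, b→4, u→5, z→6, o→7
second ordering as positions: [4, 6, 2, 1, 3, 7, 5]
Discordant pairs = inversions in this position sequence.
4: 2, 1, 3 → 3
6: 2, 1, 3, 5 → 4
2: 1 → 1
1: 0
3: 0
7: 5 → 1
5: 0
Total: 3 + 4 + 1 + 0 + 0 + 1 + 0 = 9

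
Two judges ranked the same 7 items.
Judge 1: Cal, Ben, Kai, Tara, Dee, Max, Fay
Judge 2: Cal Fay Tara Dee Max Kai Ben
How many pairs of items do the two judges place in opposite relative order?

Assign each item its position (1..7) in the first ordering, then rewrite the second ordering as that position sequence:
positions: Cal→1, Ben→2, Kai→3, Tara→4, Dee→5, Max→6, Fay→7
second ordering as positions: [1, 7, 4, 5, 6, 3, 2]
Discordant pairs = inversions in this position sequence.
1: 0
7: 4, 5, 6, 3, 2 → 5
4: 3, 2 → 2
5: 3, 2 → 2
6: 3, 2 → 2
3: 2 → 1
2: 0
Total: 0 + 5 + 2 + 2 + 2 + 1 + 0 = 12

Discordant pairs: 12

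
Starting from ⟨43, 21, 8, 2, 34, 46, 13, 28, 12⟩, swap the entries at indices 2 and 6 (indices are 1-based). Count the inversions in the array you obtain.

Inversions: 23

Positions 2 and 6 hold 21 and 46; after swapping, the array is [43, 46, 8, 2, 34, 21, 13, 28, 12].
Element-by-element contributions:
43: 7
46: 7
8: 1
2: 0
34: 4
21: 2
13: 1
28: 1
12: 0
Sum: 7 + 7 + 1 + 0 + 4 + 2 + 1 + 1 + 0 = 23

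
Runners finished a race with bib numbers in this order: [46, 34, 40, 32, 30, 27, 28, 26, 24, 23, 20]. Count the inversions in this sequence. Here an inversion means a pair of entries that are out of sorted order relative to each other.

53

Sweep left to right; for each value list the smaller values that follow it:
46 → 34, 40, 32, 30, 27, 28, 26, 24, 23, 20 → 10
34 → 32, 30, 27, 28, 26, 24, 23, 20 → 8
40 → 32, 30, 27, 28, 26, 24, 23, 20 → 8
32 → 30, 27, 28, 26, 24, 23, 20 → 7
30 → 27, 28, 26, 24, 23, 20 → 6
27 → 26, 24, 23, 20 → 4
28 → 26, 24, 23, 20 → 4
26 → 24, 23, 20 → 3
24 → 23, 20 → 2
23 → 20 → 1
20 → none → 0
Sum: 10 + 8 + 8 + 7 + 6 + 4 + 4 + 3 + 2 + 1 + 0 = 53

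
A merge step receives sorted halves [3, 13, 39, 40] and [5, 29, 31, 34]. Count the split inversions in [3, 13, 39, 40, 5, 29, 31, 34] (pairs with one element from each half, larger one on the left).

Split inversions: 9

For each element r of the right run, count left-run elements greater than r:
r = 5: 13, 39, 40 → 3
r = 29: 39, 40 → 2
r = 31: 39, 40 → 2
r = 34: 39, 40 → 2
Cross-inversions: 3 + 2 + 2 + 2 = 9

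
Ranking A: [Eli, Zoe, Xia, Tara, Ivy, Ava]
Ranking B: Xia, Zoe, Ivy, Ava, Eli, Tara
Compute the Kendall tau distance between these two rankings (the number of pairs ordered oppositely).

7 discordant pairs

Assign each item its position (1..6) in the first ordering, then rewrite the second ordering as that position sequence:
positions: Eli→1, Zoe→2, Xia→3, Tara→4, Ivy→5, Ava→6
second ordering as positions: [3, 2, 5, 6, 1, 4]
Discordant pairs = inversions in this position sequence.
3: 2, 1 → 2
2: 1 → 1
5: 1, 4 → 2
6: 1, 4 → 2
1: 0
4: 0
Total: 2 + 1 + 2 + 2 + 0 + 0 = 7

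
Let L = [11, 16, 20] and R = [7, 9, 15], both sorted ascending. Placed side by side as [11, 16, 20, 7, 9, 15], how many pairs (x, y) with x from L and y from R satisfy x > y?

Take each right-half value and tally the left-half values above it:
r = 7: 11, 16, 20 → 3
r = 9: 11, 16, 20 → 3
r = 15: 16, 20 → 2
Cross-inversions: 3 + 3 + 2 = 8

8 split inversions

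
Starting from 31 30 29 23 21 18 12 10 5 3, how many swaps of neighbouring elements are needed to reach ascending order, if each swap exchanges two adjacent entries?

45 adjacent swaps

Minimum adjacent swaps = number of inversions (each swap of adjacent out-of-order elements removes one inversion and no swap can remove more).
Count inversions — for each element, later elements that are smaller:
31: 30, 29, 23, 21, 18, 12, 10, 5, 3 → 9
30: 29, 23, 21, 18, 12, 10, 5, 3 → 8
29: 23, 21, 18, 12, 10, 5, 3 → 7
23: 21, 18, 12, 10, 5, 3 → 6
21: 18, 12, 10, 5, 3 → 5
18: 12, 10, 5, 3 → 4
12: 10, 5, 3 → 3
10: 5, 3 → 2
5: 3 → 1
3: none → 0
Total inversions: 9 + 8 + 7 + 6 + 5 + 4 + 3 + 2 + 1 + 0 = 45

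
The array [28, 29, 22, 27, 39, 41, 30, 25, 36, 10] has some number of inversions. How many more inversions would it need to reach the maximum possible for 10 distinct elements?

22

Maximum inversions for 10 distinct elements is C(10, 2) = 10·9/2 = 45.
Current inversions — for each element, count later smaller elements:
28: 4
29: 4
22: 1
27: 2
39: 4
41: 4
30: 2
25: 1
36: 1
10: 0
Current total: 4 + 4 + 1 + 2 + 4 + 4 + 2 + 1 + 1 + 0 = 23
Shortfall: 45 − 23 = 22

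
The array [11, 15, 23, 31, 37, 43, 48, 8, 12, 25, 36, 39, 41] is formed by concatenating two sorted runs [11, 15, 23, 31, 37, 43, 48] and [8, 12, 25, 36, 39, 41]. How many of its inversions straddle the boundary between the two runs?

24

Count, for every r in R, how many entries of L exceed r:
r = 8: 11, 15, 23, 31, 37, 43, 48 → 7
r = 12: 15, 23, 31, 37, 43, 48 → 6
r = 25: 31, 37, 43, 48 → 4
r = 36: 37, 43, 48 → 3
r = 39: 43, 48 → 2
r = 41: 43, 48 → 2
Cross-inversions: 7 + 6 + 4 + 3 + 2 + 2 = 24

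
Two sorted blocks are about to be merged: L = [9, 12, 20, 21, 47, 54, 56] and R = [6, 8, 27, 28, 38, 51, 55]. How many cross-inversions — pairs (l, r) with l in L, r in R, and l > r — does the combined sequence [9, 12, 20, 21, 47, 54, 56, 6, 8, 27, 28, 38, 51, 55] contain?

26

Count, for every r in R, how many entries of L exceed r:
r = 6: 9, 12, 20, 21, 47, 54, 56 → 7
r = 8: 9, 12, 20, 21, 47, 54, 56 → 7
r = 27: 47, 54, 56 → 3
r = 28: 47, 54, 56 → 3
r = 38: 47, 54, 56 → 3
r = 51: 54, 56 → 2
r = 55: 56 → 1
Cross-inversions: 7 + 7 + 3 + 3 + 3 + 2 + 1 = 26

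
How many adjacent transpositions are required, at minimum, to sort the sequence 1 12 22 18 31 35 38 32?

Minimum adjacent swaps = number of inversions (each swap of adjacent out-of-order elements removes one inversion and no swap can remove more).
Count inversions — for each element, later elements that are smaller:
1: none → 0
12: none → 0
22: 18 → 1
18: none → 0
31: none → 0
35: 32 → 1
38: 32 → 1
32: none → 0
Total inversions: 0 + 0 + 1 + 0 + 0 + 1 + 1 + 0 = 3

3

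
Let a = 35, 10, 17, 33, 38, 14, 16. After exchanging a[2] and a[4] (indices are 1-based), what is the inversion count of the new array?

Positions 2 and 4 hold 10 and 33; after swapping, the array is [35, 33, 17, 10, 38, 14, 16].
Element-by-element contributions:
35 → 33, 17, 10, 14, 16 → 5
33 → 17, 10, 14, 16 → 4
17 → 10, 14, 16 → 3
10 → none → 0
38 → 14, 16 → 2
14 → none → 0
16 → none → 0
Sum: 5 + 4 + 3 + 0 + 2 + 0 + 0 = 14

14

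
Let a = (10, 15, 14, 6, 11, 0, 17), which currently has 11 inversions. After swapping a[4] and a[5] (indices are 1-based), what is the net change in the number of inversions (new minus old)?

+1

Positions 4 and 5 hold 6 and 11; after swapping, the array is [10, 15, 14, 11, 6, 0, 17].
Count, for each position, how many later elements it exceeds:
10 → 6, 0 → 2
15 → 14, 11, 6, 0 → 4
14 → 11, 6, 0 → 3
11 → 6, 0 → 2
6 → 0 → 1
0 → none → 0
17 → none → 0
Sum: 2 + 4 + 3 + 2 + 1 + 0 + 0 = 12
Change: 12 − 11 = +1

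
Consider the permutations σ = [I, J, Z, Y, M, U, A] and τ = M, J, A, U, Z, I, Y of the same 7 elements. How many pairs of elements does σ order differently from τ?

13 discordant pairs

Assign each item its position (1..7) in the first ordering, then rewrite the second ordering as that position sequence:
positions: I→1, J→2, Z→3, Y→4, M→5, U→6, A→7
second ordering as positions: [5, 2, 7, 6, 3, 1, 4]
Discordant pairs = inversions in this position sequence.
5: 2, 3, 1, 4 → 4
2: 1 → 1
7: 6, 3, 1, 4 → 4
6: 3, 1, 4 → 3
3: 1 → 1
1: 0
4: 0
Total: 4 + 1 + 4 + 3 + 1 + 0 + 0 = 13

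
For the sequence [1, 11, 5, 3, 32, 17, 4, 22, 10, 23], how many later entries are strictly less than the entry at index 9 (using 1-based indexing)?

0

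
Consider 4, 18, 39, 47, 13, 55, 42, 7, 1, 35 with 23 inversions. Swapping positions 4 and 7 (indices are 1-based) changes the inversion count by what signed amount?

Positions 4 and 7 hold 47 and 42; after swapping, the array is [4, 18, 39, 42, 13, 55, 47, 7, 1, 35].
Element-by-element contributions:
4: 1
18: 3
39: 4
42: 4
13: 2
55: 4
47: 3
7: 1
1: 0
35: 0
Sum: 1 + 3 + 4 + 4 + 2 + 4 + 3 + 1 + 0 + 0 = 22
Change: 22 − 23 = -1

-1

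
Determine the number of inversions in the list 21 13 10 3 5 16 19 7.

For each element, count later entries that are smaller:
21 → 13, 10, 3, 5, 16, 19, 7 → 7
13 → 10, 3, 5, 7 → 4
10 → 3, 5, 7 → 3
3 → none → 0
5 → none → 0
16 → 7 → 1
19 → 7 → 1
7 → none → 0
Sum: 7 + 4 + 3 + 0 + 0 + 1 + 1 + 0 = 16

Inversions: 16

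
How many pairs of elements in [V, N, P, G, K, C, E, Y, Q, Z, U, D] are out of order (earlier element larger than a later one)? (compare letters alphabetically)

Element-by-element contributions:
V: 9
N: 5
P: 5
G: 3
K: 3
C: 0
E: 1
Y: 3
Q: 1
Z: 2
U: 1
D: 0
Sum: 9 + 5 + 5 + 3 + 3 + 0 + 1 + 3 + 1 + 2 + 1 + 0 = 33

33 out-of-order pairs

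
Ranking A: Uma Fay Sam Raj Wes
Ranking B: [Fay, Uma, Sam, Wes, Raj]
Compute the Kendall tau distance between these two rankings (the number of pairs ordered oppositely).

Assign each item its position (1..5) in the first ordering, then rewrite the second ordering as that position sequence:
positions: Uma→1, Fay→2, Sam→3, Raj→4, Wes→5
second ordering as positions: [2, 1, 3, 5, 4]
Discordant pairs = inversions in this position sequence.
2: 1 → 1
1: 0
3: 0
5: 4 → 1
4: 0
Total: 1 + 0 + 0 + 1 + 0 = 2

2 discordant pairs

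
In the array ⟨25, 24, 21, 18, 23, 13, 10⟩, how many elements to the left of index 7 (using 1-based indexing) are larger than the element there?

6 such elements

The element at index 7 is 10.
Elements before it: 25, 24, 21, 18, 23, 13
Those larger than 10: 25, 24, 21, 18, 23, 13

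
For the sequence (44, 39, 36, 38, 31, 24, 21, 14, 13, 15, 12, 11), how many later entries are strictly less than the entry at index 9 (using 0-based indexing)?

2

The element at index 9 is 15.
Elements after it: 12, 11
Those smaller than 15: 12, 11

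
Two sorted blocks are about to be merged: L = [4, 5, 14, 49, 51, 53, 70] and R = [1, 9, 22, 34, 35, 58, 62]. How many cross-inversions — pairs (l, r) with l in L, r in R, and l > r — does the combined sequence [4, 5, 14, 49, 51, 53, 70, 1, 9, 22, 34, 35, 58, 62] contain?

26

Take each right-half value and tally the left-half values above it:
r = 1: 4, 5, 14, 49, 51, 53, 70 → 7
r = 9: 14, 49, 51, 53, 70 → 5
r = 22: 49, 51, 53, 70 → 4
r = 34: 49, 51, 53, 70 → 4
r = 35: 49, 51, 53, 70 → 4
r = 58: 70 → 1
r = 62: 70 → 1
Cross-inversions: 7 + 5 + 4 + 4 + 4 + 1 + 1 = 26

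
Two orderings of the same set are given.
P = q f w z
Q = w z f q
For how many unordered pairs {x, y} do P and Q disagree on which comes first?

5 disagreeing pairs

Assign each item its position (1..4) in the first ordering, then rewrite the second ordering as that position sequence:
positions: q→1, f→2, w→3, z→4
second ordering as positions: [3, 4, 2, 1]
Discordant pairs = inversions in this position sequence.
3: 2, 1 → 2
4: 2, 1 → 2
2: 1 → 1
1: 0
Total: 2 + 2 + 1 + 0 = 5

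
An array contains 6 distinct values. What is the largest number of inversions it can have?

The maximum occurs when the array is in strictly decreasing order: every one of the C(6, 2) pairs is inverted.
C(6, 2) = 6·5/2 = 15

15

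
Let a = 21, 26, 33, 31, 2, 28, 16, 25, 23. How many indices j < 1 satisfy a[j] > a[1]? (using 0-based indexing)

The element at index 1 is 26.
Elements before it: 21
None of them are larger than 26.

0 such elements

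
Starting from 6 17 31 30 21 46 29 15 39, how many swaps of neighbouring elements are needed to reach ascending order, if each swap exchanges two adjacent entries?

Each adjacent swap fixes exactly one inversion, so the minimum swap count equals the number of inversions.
Count inversions — for each element, later elements that are smaller:
6: none → 0
17: 15 → 1
31: 30, 21, 29, 15 → 4
30: 21, 29, 15 → 3
21: 15 → 1
46: 29, 15, 39 → 3
29: 15 → 1
15: none → 0
39: none → 0
Total inversions: 0 + 1 + 4 + 3 + 1 + 3 + 1 + 0 + 0 = 13

13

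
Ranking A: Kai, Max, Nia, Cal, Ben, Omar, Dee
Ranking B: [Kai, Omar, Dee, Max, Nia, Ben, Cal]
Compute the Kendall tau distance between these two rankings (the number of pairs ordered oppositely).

Assign each item its position (1..7) in the first ordering, then rewrite the second ordering as that position sequence:
positions: Kai→1, Max→2, Nia→3, Cal→4, Ben→5, Omar→6, Dee→7
second ordering as positions: [1, 6, 7, 2, 3, 5, 4]
Discordant pairs = inversions in this position sequence.
1: 0
6: 2, 3, 5, 4 → 4
7: 2, 3, 5, 4 → 4
2: 0
3: 0
5: 4 → 1
4: 0
Total: 0 + 4 + 4 + 0 + 0 + 1 + 0 = 9

9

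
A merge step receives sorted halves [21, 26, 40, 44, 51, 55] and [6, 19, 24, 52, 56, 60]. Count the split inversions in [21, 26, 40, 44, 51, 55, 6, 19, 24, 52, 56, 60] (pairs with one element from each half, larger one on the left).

For each element r of the right run, count left-run elements greater than r:
r = 6: 21, 26, 40, 44, 51, 55 → 6
r = 19: 21, 26, 40, 44, 51, 55 → 6
r = 24: 26, 40, 44, 51, 55 → 5
r = 52: 55 → 1
r = 56: none → 0
r = 60: none → 0
Cross-inversions: 6 + 6 + 5 + 1 + 0 + 0 = 18

18 cross-inversions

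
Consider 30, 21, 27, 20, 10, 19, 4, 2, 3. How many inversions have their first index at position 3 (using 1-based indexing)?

6

The element at index 3 is 27.
Elements after it: 20, 10, 19, 4, 2, 3
Those smaller than 27: 20, 10, 19, 4, 2, 3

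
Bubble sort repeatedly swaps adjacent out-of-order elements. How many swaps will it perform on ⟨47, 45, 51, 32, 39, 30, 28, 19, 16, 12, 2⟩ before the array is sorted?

Each adjacent swap fixes exactly one inversion, so the minimum swap count equals the number of inversions.
Count inversions — for each element, later elements that are smaller:
47: 45, 32, 39, 30, 28, 19, 16, 12, 2 → 9
45: 32, 39, 30, 28, 19, 16, 12, 2 → 8
51: 32, 39, 30, 28, 19, 16, 12, 2 → 8
32: 30, 28, 19, 16, 12, 2 → 6
39: 30, 28, 19, 16, 12, 2 → 6
30: 28, 19, 16, 12, 2 → 5
28: 19, 16, 12, 2 → 4
19: 16, 12, 2 → 3
16: 12, 2 → 2
12: 2 → 1
2: none → 0
Total inversions: 9 + 8 + 8 + 6 + 6 + 5 + 4 + 3 + 2 + 1 + 0 = 52

52 swaps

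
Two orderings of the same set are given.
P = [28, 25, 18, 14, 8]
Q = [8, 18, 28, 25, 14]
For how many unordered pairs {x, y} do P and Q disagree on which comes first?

Assign each item its position (1..5) in the first ordering, then rewrite the second ordering as that position sequence:
positions: 28→1, 25→2, 18→3, 14→4, 8→5
second ordering as positions: [5, 3, 1, 2, 4]
Discordant pairs = inversions in this position sequence.
5: 3, 1, 2, 4 → 4
3: 1, 2 → 2
1: 0
2: 0
4: 0
Total: 4 + 2 + 0 + 0 + 0 = 6

6 disagreeing pairs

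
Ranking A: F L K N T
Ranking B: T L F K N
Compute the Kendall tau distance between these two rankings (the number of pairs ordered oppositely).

5 discordant pairs

Assign each item its position (1..5) in the first ordering, then rewrite the second ordering as that position sequence:
positions: F→1, L→2, K→3, N→4, T→5
second ordering as positions: [5, 2, 1, 3, 4]
Discordant pairs = inversions in this position sequence.
5: 2, 1, 3, 4 → 4
2: 1 → 1
1: 0
3: 0
4: 0
Total: 4 + 1 + 0 + 0 + 0 = 5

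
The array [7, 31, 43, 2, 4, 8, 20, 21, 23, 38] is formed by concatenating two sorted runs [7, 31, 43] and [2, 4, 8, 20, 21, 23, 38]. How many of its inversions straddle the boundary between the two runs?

There are 15 cross-inversions.

For each element r of the right run, count left-run elements greater than r:
r = 2: 7, 31, 43 → 3
r = 4: 7, 31, 43 → 3
r = 8: 31, 43 → 2
r = 20: 31, 43 → 2
r = 21: 31, 43 → 2
r = 23: 31, 43 → 2
r = 38: 43 → 1
Cross-inversions: 3 + 3 + 2 + 2 + 2 + 2 + 1 = 15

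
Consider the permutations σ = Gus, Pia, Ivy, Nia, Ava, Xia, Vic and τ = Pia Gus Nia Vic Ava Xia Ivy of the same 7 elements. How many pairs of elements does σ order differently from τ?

Assign each item its position (1..7) in the first ordering, then rewrite the second ordering as that position sequence:
positions: Gus→1, Pia→2, Ivy→3, Nia→4, Ava→5, Xia→6, Vic→7
second ordering as positions: [2, 1, 4, 7, 5, 6, 3]
Discordant pairs = inversions in this position sequence.
2: 1 → 1
1: 0
4: 3 → 1
7: 5, 6, 3 → 3
5: 3 → 1
6: 3 → 1
3: 0
Total: 1 + 0 + 1 + 3 + 1 + 1 + 0 = 7

7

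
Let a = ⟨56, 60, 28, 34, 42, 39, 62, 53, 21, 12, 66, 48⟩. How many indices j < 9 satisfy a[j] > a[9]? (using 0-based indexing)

The element at index 9 is 12.
Elements before it: 56, 60, 28, 34, 42, 39, 62, 53, 21
Those larger than 12: 56, 60, 28, 34, 42, 39, 62, 53, 21

9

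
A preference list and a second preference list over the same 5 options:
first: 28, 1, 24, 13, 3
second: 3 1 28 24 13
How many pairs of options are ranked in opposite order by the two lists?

Assign each item its position (1..5) in the first ordering, then rewrite the second ordering as that position sequence:
positions: 28→1, 1→2, 24→3, 13→4, 3→5
second ordering as positions: [5, 2, 1, 3, 4]
Discordant pairs = inversions in this position sequence.
5: 2, 1, 3, 4 → 4
2: 1 → 1
1: 0
3: 0
4: 0
Total: 4 + 1 + 0 + 0 + 0 = 5

5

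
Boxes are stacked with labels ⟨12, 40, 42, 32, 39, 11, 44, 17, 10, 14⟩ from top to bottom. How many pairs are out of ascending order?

There are 28 inversions.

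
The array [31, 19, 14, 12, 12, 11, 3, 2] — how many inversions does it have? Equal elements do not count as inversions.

27

Element-by-element contributions:
31 → 19, 14, 12, 12, 11, 3, 2 → 7
19 → 14, 12, 12, 11, 3, 2 → 6
14 → 12, 12, 11, 3, 2 → 5
12 → 11, 3, 2 → 3
12 → 11, 3, 2 → 3
11 → 3, 2 → 2
3 → 2 → 1
2 → none → 0
Sum: 7 + 6 + 5 + 3 + 3 + 2 + 1 + 0 = 27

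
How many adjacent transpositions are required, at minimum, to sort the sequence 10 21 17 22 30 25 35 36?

There are 2 swaps.

Minimum adjacent swaps = number of inversions (each swap of adjacent out-of-order elements removes one inversion and no swap can remove more).
Count inversions — for each element, later elements that are smaller:
10: none → 0
21: 17 → 1
17: none → 0
22: none → 0
30: 25 → 1
25: none → 0
35: none → 0
36: none → 0
Total inversions: 0 + 1 + 0 + 0 + 1 + 0 + 0 + 0 = 2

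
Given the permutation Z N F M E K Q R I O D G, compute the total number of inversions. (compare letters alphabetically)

Sweep left to right; for each value list the smaller values that follow it:
Z: 11
N: 7
F: 2
M: 5
E: 1
K: 3
Q: 4
R: 4
I: 2
O: 2
D: 0
G: 0
Sum: 11 + 7 + 2 + 5 + 1 + 3 + 4 + 4 + 2 + 2 + 0 + 0 = 41

Inversions: 41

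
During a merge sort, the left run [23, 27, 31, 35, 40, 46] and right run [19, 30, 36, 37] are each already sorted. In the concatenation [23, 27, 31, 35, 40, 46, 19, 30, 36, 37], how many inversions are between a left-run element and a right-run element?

For each element r of the right run, count left-run elements greater than r:
r = 19: 23, 27, 31, 35, 40, 46 → 6
r = 30: 31, 35, 40, 46 → 4
r = 36: 40, 46 → 2
r = 37: 40, 46 → 2
Cross-inversions: 6 + 4 + 2 + 2 = 14

14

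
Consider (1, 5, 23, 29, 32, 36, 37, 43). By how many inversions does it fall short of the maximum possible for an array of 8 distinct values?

Maximum inversions for 8 distinct elements is C(8, 2) = 8·7/2 = 28.
Current inversions — for each element, count later smaller elements:
1: 0
5: 0
23: 0
29: 0
32: 0
36: 0
37: 0
43: 0
Current total: 0 + 0 + 0 + 0 + 0 + 0 + 0 + 0 = 0
Shortfall: 28 − 0 = 28

28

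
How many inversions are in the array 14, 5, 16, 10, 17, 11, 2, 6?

Sweep left to right; for each value list the smaller values that follow it:
14 → 5, 10, 11, 2, 6 → 5
5 → 2 → 1
16 → 10, 11, 2, 6 → 4
10 → 2, 6 → 2
17 → 11, 2, 6 → 3
11 → 2, 6 → 2
2 → none → 0
6 → none → 0
Sum: 5 + 1 + 4 + 2 + 3 + 2 + 0 + 0 = 17

17 inversions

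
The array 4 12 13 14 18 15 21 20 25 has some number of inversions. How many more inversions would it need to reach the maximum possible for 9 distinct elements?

34 inversions short

Maximum inversions for 9 distinct elements is C(9, 2) = 9·8/2 = 36.
Current inversions — for each element, count later smaller elements:
4: 0
12: 0
13: 0
14: 0
18: 1
15: 0
21: 1
20: 0
25: 0
Current total: 0 + 0 + 0 + 0 + 1 + 0 + 1 + 0 + 0 = 2
Shortfall: 36 − 2 = 34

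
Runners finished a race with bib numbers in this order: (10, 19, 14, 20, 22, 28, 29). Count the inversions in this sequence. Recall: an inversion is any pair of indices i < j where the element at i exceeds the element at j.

1

Count, for each position, how many later elements it exceeds:
10 → none → 0
19 → 14 → 1
14 → none → 0
20 → none → 0
22 → none → 0
28 → none → 0
29 → none → 0
Sum: 0 + 1 + 0 + 0 + 0 + 0 + 0 = 1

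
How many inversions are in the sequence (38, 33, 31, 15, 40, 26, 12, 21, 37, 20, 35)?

Element-by-element contributions:
38 → 33, 31, 15, 26, 12, 21, 37, 20, 35 → 9
33 → 31, 15, 26, 12, 21, 20 → 6
31 → 15, 26, 12, 21, 20 → 5
15 → 12 → 1
40 → 26, 12, 21, 37, 20, 35 → 6
26 → 12, 21, 20 → 3
12 → none → 0
21 → 20 → 1
37 → 20, 35 → 2
20 → none → 0
35 → none → 0
Sum: 9 + 6 + 5 + 1 + 6 + 3 + 0 + 1 + 2 + 0 + 0 = 33

33 out-of-order pairs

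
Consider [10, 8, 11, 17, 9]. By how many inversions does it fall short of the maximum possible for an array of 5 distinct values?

Maximum inversions for 5 distinct elements is C(5, 2) = 5·4/2 = 10.
Current inversions — for each element, count later smaller elements:
10: 2
8: 0
11: 1
17: 1
9: 0
Current total: 2 + 0 + 1 + 1 + 0 = 4
Shortfall: 10 − 4 = 6

6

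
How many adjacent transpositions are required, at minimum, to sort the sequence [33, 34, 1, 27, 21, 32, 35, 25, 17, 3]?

29 swaps

Each adjacent swap fixes exactly one inversion, so the minimum swap count equals the number of inversions.
Count inversions — for each element, later elements that are smaller:
33: 1, 27, 21, 32, 25, 17, 3 → 7
34: 1, 27, 21, 32, 25, 17, 3 → 7
1: none → 0
27: 21, 25, 17, 3 → 4
21: 17, 3 → 2
32: 25, 17, 3 → 3
35: 25, 17, 3 → 3
25: 17, 3 → 2
17: 3 → 1
3: none → 0
Total inversions: 7 + 7 + 0 + 4 + 2 + 3 + 3 + 2 + 1 + 0 = 29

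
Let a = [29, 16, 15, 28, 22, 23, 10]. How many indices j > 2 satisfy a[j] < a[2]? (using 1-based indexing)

The element at index 2 is 16.
Elements after it: 15, 28, 22, 23, 10
Those smaller than 16: 15, 10

2 such elements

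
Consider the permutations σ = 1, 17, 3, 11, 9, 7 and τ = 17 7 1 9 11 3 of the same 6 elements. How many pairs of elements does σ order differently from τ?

Assign each item its position (1..6) in the first ordering, then rewrite the second ordering as that position sequence:
positions: 1→1, 17→2, 3→3, 11→4, 9→5, 7→6
second ordering as positions: [2, 6, 1, 5, 4, 3]
Discordant pairs = inversions in this position sequence.
2: 1 → 1
6: 1, 5, 4, 3 → 4
1: 0
5: 4, 3 → 2
4: 3 → 1
3: 0
Total: 1 + 4 + 0 + 2 + 1 + 0 = 8

8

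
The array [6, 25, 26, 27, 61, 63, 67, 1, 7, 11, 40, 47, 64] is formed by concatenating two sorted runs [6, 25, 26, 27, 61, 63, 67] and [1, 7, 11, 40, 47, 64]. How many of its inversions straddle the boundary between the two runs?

26

For each element r of the right run, count left-run elements greater than r:
r = 1: 6, 25, 26, 27, 61, 63, 67 → 7
r = 7: 25, 26, 27, 61, 63, 67 → 6
r = 11: 25, 26, 27, 61, 63, 67 → 6
r = 40: 61, 63, 67 → 3
r = 47: 61, 63, 67 → 3
r = 64: 67 → 1
Cross-inversions: 7 + 6 + 6 + 3 + 3 + 1 = 26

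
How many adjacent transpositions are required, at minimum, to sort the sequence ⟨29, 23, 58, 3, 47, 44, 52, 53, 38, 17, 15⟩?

31 swaps

Minimum adjacent swaps = number of inversions (each swap of adjacent out-of-order elements removes one inversion and no swap can remove more).
Count inversions — for each element, later elements that are smaller:
29: 23, 3, 17, 15 → 4
23: 3, 17, 15 → 3
58: 3, 47, 44, 52, 53, 38, 17, 15 → 8
3: none → 0
47: 44, 38, 17, 15 → 4
44: 38, 17, 15 → 3
52: 38, 17, 15 → 3
53: 38, 17, 15 → 3
38: 17, 15 → 2
17: 15 → 1
15: none → 0
Total inversions: 4 + 3 + 8 + 0 + 4 + 3 + 3 + 3 + 2 + 1 + 0 = 31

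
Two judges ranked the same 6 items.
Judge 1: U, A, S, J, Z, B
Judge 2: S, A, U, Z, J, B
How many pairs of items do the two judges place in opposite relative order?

Assign each item its position (1..6) in the first ordering, then rewrite the second ordering as that position sequence:
positions: U→1, A→2, S→3, J→4, Z→5, B→6
second ordering as positions: [3, 2, 1, 5, 4, 6]
Discordant pairs = inversions in this position sequence.
3: 2, 1 → 2
2: 1 → 1
1: 0
5: 4 → 1
4: 0
6: 0
Total: 2 + 1 + 0 + 1 + 0 + 0 = 4

4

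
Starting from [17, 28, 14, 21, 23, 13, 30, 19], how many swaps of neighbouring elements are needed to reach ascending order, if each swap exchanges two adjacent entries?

The minimum number of adjacent swaps to sort an array equals its inversion count, since every such swap removes exactly one inversion.
Count inversions — for each element, later elements that are smaller:
17: 14, 13 → 2
28: 14, 21, 23, 13, 19 → 5
14: 13 → 1
21: 13, 19 → 2
23: 13, 19 → 2
13: none → 0
30: 19 → 1
19: none → 0
Total inversions: 2 + 5 + 1 + 2 + 2 + 0 + 1 + 0 = 13

Adjacent swaps: 13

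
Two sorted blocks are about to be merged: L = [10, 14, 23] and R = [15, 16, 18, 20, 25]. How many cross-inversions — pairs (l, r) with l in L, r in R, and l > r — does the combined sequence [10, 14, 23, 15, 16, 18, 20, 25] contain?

There are 4 split inversions.

Take each right-half value and tally the left-half values above it:
r = 15: 23 → 1
r = 16: 23 → 1
r = 18: 23 → 1
r = 20: 23 → 1
r = 25: none → 0
Cross-inversions: 1 + 1 + 1 + 1 + 0 = 4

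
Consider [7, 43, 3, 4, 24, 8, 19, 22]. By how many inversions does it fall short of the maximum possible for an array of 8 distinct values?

Maximum inversions for 8 distinct elements is C(8, 2) = 8·7/2 = 28.
Current inversions — for each element, count later smaller elements:
7: 2
43: 6
3: 0
4: 0
24: 3
8: 0
19: 0
22: 0
Current total: 2 + 6 + 0 + 0 + 3 + 0 + 0 + 0 = 11
Shortfall: 28 − 11 = 17

17 inversions short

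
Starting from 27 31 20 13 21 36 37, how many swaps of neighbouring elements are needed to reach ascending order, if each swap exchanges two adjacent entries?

Each adjacent swap fixes exactly one inversion, so the minimum swap count equals the number of inversions.
Count inversions — for each element, later elements that are smaller:
27: 20, 13, 21 → 3
31: 20, 13, 21 → 3
20: 13 → 1
13: none → 0
21: none → 0
36: none → 0
37: none → 0
Total inversions: 3 + 3 + 1 + 0 + 0 + 0 + 0 = 7

7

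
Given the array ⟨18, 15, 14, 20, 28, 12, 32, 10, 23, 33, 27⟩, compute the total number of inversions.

Element-by-element contributions:
18 → 15, 14, 12, 10 → 4
15 → 14, 12, 10 → 3
14 → 12, 10 → 2
20 → 12, 10 → 2
28 → 12, 10, 23, 27 → 4
12 → 10 → 1
32 → 10, 23, 27 → 3
10 → none → 0
23 → none → 0
33 → 27 → 1
27 → none → 0
Sum: 4 + 3 + 2 + 2 + 4 + 1 + 3 + 0 + 0 + 1 + 0 = 20

Out-of-order pairs: 20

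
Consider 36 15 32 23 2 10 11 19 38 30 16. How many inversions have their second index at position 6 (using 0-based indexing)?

4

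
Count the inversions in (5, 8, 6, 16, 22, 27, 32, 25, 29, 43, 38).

Element-by-element contributions:
5 → none → 0
8 → 6 → 1
6 → none → 0
16 → none → 0
22 → none → 0
27 → 25 → 1
32 → 25, 29 → 2
25 → none → 0
29 → none → 0
43 → 38 → 1
38 → none → 0
Sum: 0 + 1 + 0 + 0 + 0 + 1 + 2 + 0 + 0 + 1 + 0 = 5

5 out-of-order pairs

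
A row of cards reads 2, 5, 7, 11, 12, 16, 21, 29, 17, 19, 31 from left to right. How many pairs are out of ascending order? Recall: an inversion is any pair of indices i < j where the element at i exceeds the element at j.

4 inversions

Element-by-element contributions:
2: 0
5: 0
7: 0
11: 0
12: 0
16: 0
21: 2
29: 2
17: 0
19: 0
31: 0
Sum: 0 + 0 + 0 + 0 + 0 + 0 + 2 + 2 + 0 + 0 + 0 = 4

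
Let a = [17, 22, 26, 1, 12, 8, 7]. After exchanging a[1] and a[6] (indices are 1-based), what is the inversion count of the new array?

12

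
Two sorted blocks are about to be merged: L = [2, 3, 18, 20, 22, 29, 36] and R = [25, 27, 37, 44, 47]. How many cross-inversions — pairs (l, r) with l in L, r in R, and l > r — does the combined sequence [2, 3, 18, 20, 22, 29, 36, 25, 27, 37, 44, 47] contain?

Split inversions: 4

Count, for every r in R, how many entries of L exceed r:
r = 25: 29, 36 → 2
r = 27: 29, 36 → 2
r = 37: none → 0
r = 44: none → 0
r = 47: none → 0
Cross-inversions: 2 + 2 + 0 + 0 + 0 = 4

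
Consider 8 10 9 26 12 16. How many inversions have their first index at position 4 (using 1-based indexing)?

2 such elements

The element at index 4 is 26.
Elements after it: 12, 16
Those smaller than 26: 12, 16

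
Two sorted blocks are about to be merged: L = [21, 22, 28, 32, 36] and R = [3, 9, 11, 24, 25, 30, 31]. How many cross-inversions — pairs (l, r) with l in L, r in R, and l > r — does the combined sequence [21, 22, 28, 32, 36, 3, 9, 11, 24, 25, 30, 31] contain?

25

Take each right-half value and tally the left-half values above it:
r = 3: 21, 22, 28, 32, 36 → 5
r = 9: 21, 22, 28, 32, 36 → 5
r = 11: 21, 22, 28, 32, 36 → 5
r = 24: 28, 32, 36 → 3
r = 25: 28, 32, 36 → 3
r = 30: 32, 36 → 2
r = 31: 32, 36 → 2
Cross-inversions: 5 + 5 + 5 + 3 + 3 + 2 + 2 = 25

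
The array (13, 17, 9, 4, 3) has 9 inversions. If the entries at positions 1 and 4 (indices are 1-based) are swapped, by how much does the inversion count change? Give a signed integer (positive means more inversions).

Positions 1 and 4 hold 13 and 4; after swapping, the array is [4, 17, 9, 13, 3].
Count, for each position, how many later elements it exceeds:
4 → 3 → 1
17 → 9, 13, 3 → 3
9 → 3 → 1
13 → 3 → 1
3 → none → 0
Sum: 1 + 3 + 1 + 1 + 0 = 6
Change: 6 − 9 = -3

-3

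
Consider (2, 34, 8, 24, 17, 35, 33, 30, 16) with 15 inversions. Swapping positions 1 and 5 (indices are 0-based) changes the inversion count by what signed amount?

+1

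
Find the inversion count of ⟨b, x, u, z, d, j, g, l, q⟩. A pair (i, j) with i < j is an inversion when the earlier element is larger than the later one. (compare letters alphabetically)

17 out-of-order pairs

Count, for each position, how many later elements it exceeds:
b: 0
x: 6
u: 5
z: 5
d: 0
j: 1
g: 0
l: 0
q: 0
Sum: 0 + 6 + 5 + 5 + 0 + 1 + 0 + 0 + 0 = 17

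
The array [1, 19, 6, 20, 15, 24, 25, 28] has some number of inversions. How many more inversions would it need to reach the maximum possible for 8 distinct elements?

25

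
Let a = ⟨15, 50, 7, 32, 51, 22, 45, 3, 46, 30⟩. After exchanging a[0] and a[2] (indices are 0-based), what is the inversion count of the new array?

21

Positions 0 and 2 hold 15 and 7; after swapping, the array is [7, 50, 15, 32, 51, 22, 45, 3, 46, 30].
For each element, count later entries that are smaller:
7: 1
50: 7
15: 1
32: 3
51: 5
22: 1
45: 2
3: 0
46: 1
30: 0
Sum: 1 + 7 + 1 + 3 + 5 + 1 + 2 + 0 + 1 + 0 = 21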